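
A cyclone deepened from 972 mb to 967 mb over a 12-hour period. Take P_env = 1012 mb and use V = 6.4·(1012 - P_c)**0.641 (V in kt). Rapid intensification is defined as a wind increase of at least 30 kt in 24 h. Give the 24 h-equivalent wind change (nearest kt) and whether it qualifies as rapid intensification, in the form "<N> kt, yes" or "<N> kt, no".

V₁: ΔP = 40, V ≈ 6.4 × 40^0.641 ≈ 68.09 kt.
V₂: ΔP = 45, V ≈ 6.4 × 45^0.641 ≈ 73.43 kt.
ΔV over 12 h = 5.34 kt → 24 h equivalent = 5.34 × 24/12 ≈ 10.68 kt.
11 kt < 30 kt ⇒ not rapid intensification.

11 kt, no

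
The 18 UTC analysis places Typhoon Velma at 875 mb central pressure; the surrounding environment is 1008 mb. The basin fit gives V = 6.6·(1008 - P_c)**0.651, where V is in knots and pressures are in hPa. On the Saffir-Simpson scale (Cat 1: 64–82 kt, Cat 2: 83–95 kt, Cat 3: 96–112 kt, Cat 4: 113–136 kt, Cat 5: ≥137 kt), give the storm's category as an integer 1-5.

ΔP = 1008 − 875 = 133 mb.
V ≈ 6.6 × 133^0.651 = 6.6 × 24.13 ≈ 159 kt.
159 kt falls in the Category 5 band.

5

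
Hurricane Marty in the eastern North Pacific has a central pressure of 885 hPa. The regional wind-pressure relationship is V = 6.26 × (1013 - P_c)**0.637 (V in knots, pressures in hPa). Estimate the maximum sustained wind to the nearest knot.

138 kt

ΔP = 1013 − 885 = 128 hPa.
128^0.637 ≈ 21.993.
V ≈ 6.26 × 21.993 ≈ 137.7 kt.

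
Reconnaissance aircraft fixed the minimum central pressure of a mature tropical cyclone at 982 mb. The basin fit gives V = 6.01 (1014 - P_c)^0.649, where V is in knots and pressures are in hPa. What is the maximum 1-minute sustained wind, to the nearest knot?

57 kt

ΔP = 1014 − 982 = 32 mb.
32^0.649 ≈ 9.481.
V ≈ 6.01 × 9.481 ≈ 57.0 kt.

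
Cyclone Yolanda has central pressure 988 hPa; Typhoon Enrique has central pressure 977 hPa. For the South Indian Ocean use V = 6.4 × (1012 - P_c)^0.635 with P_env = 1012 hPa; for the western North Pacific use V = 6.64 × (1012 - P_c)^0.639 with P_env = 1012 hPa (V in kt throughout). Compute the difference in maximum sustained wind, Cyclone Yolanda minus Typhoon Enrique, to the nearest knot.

-16 kt

Cyclone Yolanda: ΔP = 24; V ≈ 6.4 × 24^0.635 ≈ 48.15 kt.
Typhoon Enrique: ΔP = 35; V ≈ 6.64 × 35^0.639 ≈ 64.39 kt.
Difference ≈ 48.15 − 64.39 = -16.24 → -16 kt.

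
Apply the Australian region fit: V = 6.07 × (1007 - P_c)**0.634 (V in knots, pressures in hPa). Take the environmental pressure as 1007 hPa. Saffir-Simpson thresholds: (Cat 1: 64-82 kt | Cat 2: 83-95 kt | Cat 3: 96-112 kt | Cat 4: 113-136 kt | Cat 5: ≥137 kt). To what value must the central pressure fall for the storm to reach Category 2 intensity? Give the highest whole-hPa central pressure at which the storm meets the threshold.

945 hPa

Category 2 begins at V = 83 kt.
Required ΔP = (83/6.07)^(1/0.634) = 13.674^1.577 ≈ 61.89 hPa.
P_c ≤ 1007 − 61.89 = 945.11, so the highest integer P_c is 945 hPa.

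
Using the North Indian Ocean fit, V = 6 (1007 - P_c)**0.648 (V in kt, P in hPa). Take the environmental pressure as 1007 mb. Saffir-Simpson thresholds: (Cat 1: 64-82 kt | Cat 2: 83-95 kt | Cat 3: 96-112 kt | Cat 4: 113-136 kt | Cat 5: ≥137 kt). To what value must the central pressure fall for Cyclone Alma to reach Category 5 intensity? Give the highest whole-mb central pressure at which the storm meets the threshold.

882 mb

Category 5 begins at V = 137 kt.
Required ΔP = (137/6)^(1/0.648) = 22.833^1.543 ≈ 124.90 mb.
P_c ≤ 1007 − 124.90 = 882.10, so the highest integer P_c is 882 mb.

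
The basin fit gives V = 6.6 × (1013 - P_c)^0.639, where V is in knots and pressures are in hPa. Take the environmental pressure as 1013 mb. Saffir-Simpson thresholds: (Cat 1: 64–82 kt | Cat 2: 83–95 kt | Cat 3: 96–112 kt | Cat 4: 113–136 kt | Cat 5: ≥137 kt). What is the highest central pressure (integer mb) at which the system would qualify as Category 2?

960 mb

Category 2 begins at V = 83 kt.
Required ΔP = (83/6.6)^(1/0.639) = 12.576^1.565 ≈ 52.57 mb.
P_c ≤ 1013 − 52.57 = 960.43, so the highest integer P_c is 960 mb.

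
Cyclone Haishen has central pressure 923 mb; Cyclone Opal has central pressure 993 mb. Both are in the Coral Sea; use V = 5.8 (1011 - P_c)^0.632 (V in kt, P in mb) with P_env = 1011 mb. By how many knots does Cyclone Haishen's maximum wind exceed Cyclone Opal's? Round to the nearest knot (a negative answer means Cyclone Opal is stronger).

62 kt

Cyclone Haishen: ΔP = 88; V ≈ 5.8 × 88^0.632 ≈ 98.25 kt.
Cyclone Opal: ΔP = 18; V ≈ 5.8 × 18^0.632 ≈ 36.04 kt.
Difference ≈ 98.25 − 36.04 = 62.21 → 62 kt.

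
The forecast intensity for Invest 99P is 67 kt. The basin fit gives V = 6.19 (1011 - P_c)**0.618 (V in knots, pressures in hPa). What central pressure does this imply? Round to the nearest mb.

964 mb

ΔP = (V / 6.19)^(1/0.618) = (67/6.19)^1.618.
67/6.19 = 10.824; 10.824^1.618 ≈ 47.18 mb.
P_c = 1011 − 47.18 = 963.82 ≈ 964 mb.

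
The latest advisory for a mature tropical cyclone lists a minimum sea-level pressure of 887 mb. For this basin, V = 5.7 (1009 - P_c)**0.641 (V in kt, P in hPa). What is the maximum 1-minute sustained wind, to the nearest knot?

ΔP = 1009 − 887 = 122 mb.
122^0.641 ≈ 21.745.
V ≈ 5.7 × 21.745 ≈ 123.9 kt.

124 kt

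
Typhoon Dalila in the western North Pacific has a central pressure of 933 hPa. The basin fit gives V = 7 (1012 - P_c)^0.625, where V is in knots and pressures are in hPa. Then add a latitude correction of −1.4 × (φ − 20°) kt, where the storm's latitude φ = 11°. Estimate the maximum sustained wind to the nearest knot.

ΔP = 1012 − 933 = 79 hPa.
79^0.625 ≈ 15.347.
V ≈ 7 × 15.347 ≈ 107.4 kt.
Latitude correction: −1.4 × (11 − 20) = 12.6 kt.
Corrected V ≈ 120 kt → 120 kt.

120 kt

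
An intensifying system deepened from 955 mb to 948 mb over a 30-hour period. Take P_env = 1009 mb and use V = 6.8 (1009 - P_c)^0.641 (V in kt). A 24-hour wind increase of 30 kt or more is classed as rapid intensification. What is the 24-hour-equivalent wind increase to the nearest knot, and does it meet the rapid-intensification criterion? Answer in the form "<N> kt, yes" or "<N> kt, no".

6 kt, no

V₁: ΔP = 54, V ≈ 6.8 × 54^0.641 ≈ 87.69 kt.
V₂: ΔP = 61, V ≈ 6.8 × 61^0.641 ≈ 94.82 kt.
ΔV over 30 h = 7.13 kt → 24 h equivalent = 7.13 × 24/30 ≈ 5.70 kt.
6 kt < 30 kt ⇒ not rapid intensification.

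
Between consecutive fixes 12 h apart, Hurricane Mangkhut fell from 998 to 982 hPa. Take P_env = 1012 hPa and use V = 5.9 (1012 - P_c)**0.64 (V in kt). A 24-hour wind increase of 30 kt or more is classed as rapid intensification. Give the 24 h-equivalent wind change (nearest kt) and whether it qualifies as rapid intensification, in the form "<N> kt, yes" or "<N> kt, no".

40 kt, yes

V₁: ΔP = 14, V ≈ 5.9 × 14^0.64 ≈ 31.94 kt.
V₂: ΔP = 30, V ≈ 5.9 × 30^0.64 ≈ 52.02 kt.
ΔV over 12 h = 20.08 kt → 24 h equivalent = 20.08 × 24/12 ≈ 40.16 kt.
40 kt ≥ 30 kt ⇒ rapid intensification.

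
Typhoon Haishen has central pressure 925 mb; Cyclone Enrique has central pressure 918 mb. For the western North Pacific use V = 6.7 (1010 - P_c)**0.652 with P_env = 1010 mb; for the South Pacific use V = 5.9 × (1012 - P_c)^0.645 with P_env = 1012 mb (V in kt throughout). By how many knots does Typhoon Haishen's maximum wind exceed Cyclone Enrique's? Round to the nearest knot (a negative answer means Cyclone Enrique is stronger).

11 kt

Typhoon Haishen: ΔP = 85; V ≈ 6.7 × 85^0.652 ≈ 121.35 kt.
Cyclone Enrique: ΔP = 94; V ≈ 5.9 × 94^0.645 ≈ 110.54 kt.
Difference ≈ 121.35 − 110.54 = 10.81 → 11 kt.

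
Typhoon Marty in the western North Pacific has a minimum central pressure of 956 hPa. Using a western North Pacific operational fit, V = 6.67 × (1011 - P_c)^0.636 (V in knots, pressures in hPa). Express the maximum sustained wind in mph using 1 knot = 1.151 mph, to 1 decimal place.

98.2 mph

ΔP = 1011 − 956 = 55 hPa.
V ≈ 6.67 × 55^0.636 = 6.67 × 12.790 ≈ 85.309 kt.
85.309 × 1.151 ≈ 98.19 mph → 98.2 mph.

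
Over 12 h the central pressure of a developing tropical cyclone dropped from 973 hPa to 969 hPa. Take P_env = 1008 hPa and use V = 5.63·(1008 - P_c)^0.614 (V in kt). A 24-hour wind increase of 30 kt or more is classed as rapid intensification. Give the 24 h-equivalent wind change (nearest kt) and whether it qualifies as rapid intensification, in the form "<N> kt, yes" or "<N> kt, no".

V₁: ΔP = 35, V ≈ 5.63 × 35^0.614 ≈ 49.95 kt.
V₂: ΔP = 39, V ≈ 5.63 × 39^0.614 ≈ 53.39 kt.
ΔV over 12 h = 3.44 kt → 24 h equivalent = 3.44 × 24/12 ≈ 6.88 kt.
7 kt < 30 kt ⇒ not rapid intensification.

7 kt, no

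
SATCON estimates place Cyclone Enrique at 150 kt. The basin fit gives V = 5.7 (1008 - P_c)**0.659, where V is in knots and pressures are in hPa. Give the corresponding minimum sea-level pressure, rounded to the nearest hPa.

ΔP = (V / 5.7)^(1/0.659) = (150/5.7)^1.517.
150/5.7 = 26.316; 26.316^1.517 ≈ 142.93 hPa.
P_c = 1008 − 142.93 = 865.07 ≈ 865 hPa.

865 hPa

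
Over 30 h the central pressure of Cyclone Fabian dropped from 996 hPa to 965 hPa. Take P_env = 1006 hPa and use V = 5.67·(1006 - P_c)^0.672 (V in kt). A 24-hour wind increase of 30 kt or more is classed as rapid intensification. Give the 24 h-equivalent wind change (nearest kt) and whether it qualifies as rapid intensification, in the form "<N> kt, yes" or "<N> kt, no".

34 kt, yes

V₁: ΔP = 10, V ≈ 5.67 × 10^0.672 ≈ 26.64 kt.
V₂: ΔP = 41, V ≈ 5.67 × 41^0.672 ≈ 68.77 kt.
ΔV over 30 h = 42.13 kt → 24 h equivalent = 42.13 × 24/30 ≈ 33.70 kt.
34 kt ≥ 30 kt ⇒ rapid intensification.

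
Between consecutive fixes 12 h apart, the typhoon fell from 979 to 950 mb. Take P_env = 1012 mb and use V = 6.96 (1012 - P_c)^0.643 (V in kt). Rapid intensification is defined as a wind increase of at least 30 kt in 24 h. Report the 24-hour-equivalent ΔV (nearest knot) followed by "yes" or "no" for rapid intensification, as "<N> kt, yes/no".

V₁: ΔP = 33, V ≈ 6.96 × 33^0.643 ≈ 65.92 kt.
V₂: ΔP = 62, V ≈ 6.96 × 62^0.643 ≈ 98.88 kt.
ΔV over 12 h = 32.96 kt → 24 h equivalent = 32.96 × 24/12 ≈ 65.92 kt.
66 kt ≥ 30 kt ⇒ rapid intensification.

66 kt, yes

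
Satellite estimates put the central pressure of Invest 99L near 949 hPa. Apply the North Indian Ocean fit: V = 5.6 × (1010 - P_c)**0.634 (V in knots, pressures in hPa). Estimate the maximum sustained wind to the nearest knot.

ΔP = 1010 − 949 = 61 hPa.
61^0.634 ≈ 13.549.
V ≈ 5.6 × 13.549 ≈ 75.9 kt.

76 kt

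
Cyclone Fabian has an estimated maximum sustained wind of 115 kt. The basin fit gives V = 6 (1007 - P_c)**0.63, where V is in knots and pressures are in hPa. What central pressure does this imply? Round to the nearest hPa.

898 hPa

ΔP = (V / 6)^(1/0.63) = (115/6)^1.587.
115/6 = 19.167; 19.167^1.587 ≈ 108.59 hPa.
P_c = 1007 − 108.59 = 898.41 ≈ 898 hPa.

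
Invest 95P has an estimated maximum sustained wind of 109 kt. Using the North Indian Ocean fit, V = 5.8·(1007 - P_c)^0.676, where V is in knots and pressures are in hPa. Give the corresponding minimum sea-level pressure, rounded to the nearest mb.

930 mb

ΔP = (V / 5.8)^(1/0.676) = (109/5.8)^1.479.
109/5.8 = 18.793; 18.793^1.479 ≈ 76.67 mb.
P_c = 1007 − 76.67 = 930.33 ≈ 930 mb.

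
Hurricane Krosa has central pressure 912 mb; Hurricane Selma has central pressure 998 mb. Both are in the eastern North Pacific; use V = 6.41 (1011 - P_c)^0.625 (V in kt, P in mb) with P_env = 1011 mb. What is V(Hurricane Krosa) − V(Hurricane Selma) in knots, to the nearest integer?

81 kt

Hurricane Krosa: ΔP = 99; V ≈ 6.41 × 99^0.625 ≈ 113.27 kt.
Hurricane Selma: ΔP = 13; V ≈ 6.41 × 13^0.625 ≈ 31.85 kt.
Difference ≈ 113.27 − 31.85 = 81.42 → 81 kt.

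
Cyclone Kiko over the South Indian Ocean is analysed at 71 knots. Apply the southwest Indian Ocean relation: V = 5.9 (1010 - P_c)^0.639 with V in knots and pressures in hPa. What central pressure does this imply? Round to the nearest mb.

961 mb

ΔP = (V / 5.9)^(1/0.639) = (71/5.9)^1.565.
71/5.9 = 12.034; 12.034^1.565 ≈ 49.07 mb.
P_c = 1010 − 49.07 = 960.93 ≈ 961 mb.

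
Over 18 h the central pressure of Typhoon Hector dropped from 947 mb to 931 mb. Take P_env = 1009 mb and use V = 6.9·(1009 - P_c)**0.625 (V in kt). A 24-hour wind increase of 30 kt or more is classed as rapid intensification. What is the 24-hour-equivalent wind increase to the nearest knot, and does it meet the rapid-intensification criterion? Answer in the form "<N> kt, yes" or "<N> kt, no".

19 kt, no

V₁: ΔP = 62, V ≈ 6.9 × 62^0.625 ≈ 91.01 kt.
V₂: ΔP = 78, V ≈ 6.9 × 78^0.625 ≈ 105.05 kt.
ΔV over 18 h = 14.04 kt → 24 h equivalent = 14.04 × 24/18 ≈ 18.72 kt.
19 kt < 30 kt ⇒ not rapid intensification.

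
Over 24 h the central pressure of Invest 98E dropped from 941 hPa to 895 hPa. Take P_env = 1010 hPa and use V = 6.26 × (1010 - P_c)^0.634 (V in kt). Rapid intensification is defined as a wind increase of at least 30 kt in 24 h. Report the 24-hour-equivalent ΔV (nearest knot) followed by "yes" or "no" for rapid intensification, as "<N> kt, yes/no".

35 kt, yes

V₁: ΔP = 69, V ≈ 6.26 × 69^0.634 ≈ 91.71 kt.
V₂: ΔP = 115, V ≈ 6.26 × 115^0.634 ≈ 126.78 kt.
ΔV over 24 h = 35.07 kt → 24 h equivalent = 35.07 × 24/24 ≈ 35.07 kt.
35 kt ≥ 30 kt ⇒ rapid intensification.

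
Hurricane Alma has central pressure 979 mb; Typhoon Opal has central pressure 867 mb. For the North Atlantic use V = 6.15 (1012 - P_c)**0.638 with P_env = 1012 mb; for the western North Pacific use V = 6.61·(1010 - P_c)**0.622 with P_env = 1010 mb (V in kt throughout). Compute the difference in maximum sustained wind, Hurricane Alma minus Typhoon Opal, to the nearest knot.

-88 kt

Hurricane Alma: ΔP = 33; V ≈ 6.15 × 33^0.638 ≈ 57.24 kt.
Typhoon Opal: ΔP = 143; V ≈ 6.61 × 143^0.622 ≈ 144.82 kt.
Difference ≈ 57.24 − 144.82 = -87.58 → -88 kt.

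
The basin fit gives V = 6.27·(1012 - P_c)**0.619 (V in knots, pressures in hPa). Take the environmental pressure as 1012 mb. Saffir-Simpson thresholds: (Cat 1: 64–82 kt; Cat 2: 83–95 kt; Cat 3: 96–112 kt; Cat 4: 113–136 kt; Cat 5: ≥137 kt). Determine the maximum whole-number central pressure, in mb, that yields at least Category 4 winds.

Category 4 begins at V = 113 kt.
Required ΔP = (113/6.27)^(1/0.619) = 18.022^1.616 ≈ 106.85 mb.
P_c ≤ 1012 − 106.85 = 905.15, so the highest integer P_c is 905 mb.

905 mb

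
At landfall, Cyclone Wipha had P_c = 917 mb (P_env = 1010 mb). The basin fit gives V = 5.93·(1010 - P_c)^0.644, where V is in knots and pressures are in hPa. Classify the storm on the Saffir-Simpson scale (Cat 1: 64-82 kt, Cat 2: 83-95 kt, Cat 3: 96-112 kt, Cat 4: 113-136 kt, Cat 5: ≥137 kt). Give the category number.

3

ΔP = 1010 − 917 = 93 mb.
V ≈ 5.93 × 93^0.644 = 5.93 × 18.52 ≈ 110 kt.
110 kt falls in the Category 3 band.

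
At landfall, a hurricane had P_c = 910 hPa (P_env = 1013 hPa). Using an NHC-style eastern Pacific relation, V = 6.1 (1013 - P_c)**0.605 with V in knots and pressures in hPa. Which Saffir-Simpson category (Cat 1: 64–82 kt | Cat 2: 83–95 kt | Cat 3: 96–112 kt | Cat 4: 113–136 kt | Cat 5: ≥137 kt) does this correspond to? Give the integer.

3

ΔP = 1013 − 910 = 103 hPa.
V ≈ 6.1 × 103^0.605 = 6.1 × 16.51 ≈ 101 kt.
101 kt falls in the Category 3 band.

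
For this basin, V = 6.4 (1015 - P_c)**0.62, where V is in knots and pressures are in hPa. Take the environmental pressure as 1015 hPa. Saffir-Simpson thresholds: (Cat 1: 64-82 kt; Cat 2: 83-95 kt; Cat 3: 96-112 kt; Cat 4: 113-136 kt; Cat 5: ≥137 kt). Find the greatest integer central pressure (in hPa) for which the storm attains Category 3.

Category 3 begins at V = 96 kt.
Required ΔP = (96/6.4)^(1/0.62) = 15.000^1.613 ≈ 78.87 hPa.
P_c ≤ 1015 − 78.87 = 936.13, so the highest integer P_c is 936 hPa.

936 hPa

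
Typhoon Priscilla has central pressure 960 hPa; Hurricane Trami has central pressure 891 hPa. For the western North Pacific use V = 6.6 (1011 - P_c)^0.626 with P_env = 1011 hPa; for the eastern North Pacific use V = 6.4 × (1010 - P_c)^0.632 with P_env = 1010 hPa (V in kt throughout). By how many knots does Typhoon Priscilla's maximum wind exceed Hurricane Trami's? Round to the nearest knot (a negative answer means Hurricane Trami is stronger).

Typhoon Priscilla: ΔP = 51; V ≈ 6.6 × 51^0.626 ≈ 77.35 kt.
Hurricane Trami: ΔP = 119; V ≈ 6.4 × 119^0.632 ≈ 131.20 kt.
Difference ≈ 77.35 − 131.20 = -53.85 → -54 kt.

-54 kt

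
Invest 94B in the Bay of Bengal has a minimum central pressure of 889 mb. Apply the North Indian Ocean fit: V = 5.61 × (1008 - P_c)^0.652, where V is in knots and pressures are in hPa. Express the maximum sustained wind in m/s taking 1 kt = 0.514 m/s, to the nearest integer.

ΔP = 1008 − 889 = 119 mb.
V ≈ 5.61 × 119^0.652 = 5.61 × 22.556 ≈ 126.538 kt.
126.538 × 0.514 ≈ 65.04 m/s → 65 m/s.

65 m/s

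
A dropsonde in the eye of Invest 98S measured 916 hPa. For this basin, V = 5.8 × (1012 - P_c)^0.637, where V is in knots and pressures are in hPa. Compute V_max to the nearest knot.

106 kt

ΔP = 1012 − 916 = 96 hPa.
96^0.637 ≈ 18.311.
V ≈ 5.8 × 18.311 ≈ 106.2 kt.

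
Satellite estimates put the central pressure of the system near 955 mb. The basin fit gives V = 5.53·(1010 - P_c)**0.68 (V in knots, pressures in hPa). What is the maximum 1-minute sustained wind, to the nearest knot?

ΔP = 1010 − 955 = 55 mb.
55^0.68 ≈ 15.256.
V ≈ 5.53 × 15.256 ≈ 84.4 kt.

84 kt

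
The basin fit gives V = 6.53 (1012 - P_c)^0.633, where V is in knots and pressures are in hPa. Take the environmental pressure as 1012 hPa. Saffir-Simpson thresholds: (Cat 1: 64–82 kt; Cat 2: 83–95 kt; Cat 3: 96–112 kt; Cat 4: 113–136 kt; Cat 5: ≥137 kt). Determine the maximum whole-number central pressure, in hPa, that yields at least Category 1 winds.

975 hPa

Category 1 begins at V = 64 kt.
Required ΔP = (64/6.53)^(1/0.633) = 9.801^1.580 ≈ 36.81 hPa.
P_c ≤ 1012 − 36.81 = 975.19, so the highest integer P_c is 975 hPa.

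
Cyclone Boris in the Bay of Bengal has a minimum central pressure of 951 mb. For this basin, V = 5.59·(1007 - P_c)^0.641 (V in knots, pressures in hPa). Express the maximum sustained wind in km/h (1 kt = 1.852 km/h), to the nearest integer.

ΔP = 1007 − 951 = 56 mb.
V ≈ 5.59 × 56^0.641 = 5.59 × 13.200 ≈ 73.790 kt.
73.790 × 1.852 ≈ 136.66 km/h → 137 km/h.

137 km/h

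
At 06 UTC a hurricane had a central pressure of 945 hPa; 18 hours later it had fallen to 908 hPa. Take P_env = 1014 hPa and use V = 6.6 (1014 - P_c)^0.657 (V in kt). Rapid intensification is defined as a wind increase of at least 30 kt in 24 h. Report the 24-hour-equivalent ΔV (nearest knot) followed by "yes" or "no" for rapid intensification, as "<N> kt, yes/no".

V₁: ΔP = 69, V ≈ 6.6 × 69^0.657 ≈ 106.58 kt.
V₂: ΔP = 106, V ≈ 6.6 × 106^0.657 ≈ 141.31 kt.
ΔV over 18 h = 34.73 kt → 24 h equivalent = 34.73 × 24/18 ≈ 46.31 kt.
46 kt ≥ 30 kt ⇒ rapid intensification.

46 kt, yes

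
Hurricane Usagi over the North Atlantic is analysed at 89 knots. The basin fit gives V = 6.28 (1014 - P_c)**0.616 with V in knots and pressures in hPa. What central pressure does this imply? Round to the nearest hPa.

ΔP = (V / 6.28)^(1/0.616) = (89/6.28)^1.623.
89/6.28 = 14.172; 14.172^1.623 ≈ 74.00 hPa.
P_c = 1014 − 74.00 = 940.00 ≈ 940 hPa.

940 hPa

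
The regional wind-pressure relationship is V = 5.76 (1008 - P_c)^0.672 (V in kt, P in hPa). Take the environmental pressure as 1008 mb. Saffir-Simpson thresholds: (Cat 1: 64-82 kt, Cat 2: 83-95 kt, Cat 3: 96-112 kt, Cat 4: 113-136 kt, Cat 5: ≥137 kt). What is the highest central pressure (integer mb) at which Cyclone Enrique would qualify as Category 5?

896 mb

Category 5 begins at V = 137 kt.
Required ΔP = (137/5.76)^(1/0.672) = 23.785^1.488 ≈ 111.70 mb.
P_c ≤ 1008 − 111.70 = 896.30, so the highest integer P_c is 896 mb.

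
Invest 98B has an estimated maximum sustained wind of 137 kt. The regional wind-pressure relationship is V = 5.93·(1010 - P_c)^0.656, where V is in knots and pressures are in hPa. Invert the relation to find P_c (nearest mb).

890 mb

ΔP = (V / 5.93)^(1/0.656) = (137/5.93)^1.524.
137/5.93 = 23.103; 23.103^1.524 ≈ 119.88 mb.
P_c = 1010 − 119.88 = 890.12 ≈ 890 mb.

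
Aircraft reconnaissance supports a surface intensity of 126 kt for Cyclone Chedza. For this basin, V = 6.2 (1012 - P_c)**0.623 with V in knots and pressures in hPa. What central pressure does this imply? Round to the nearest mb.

886 mb

ΔP = (V / 6.2)^(1/0.623) = (126/6.2)^1.605.
126/6.2 = 20.323; 20.323^1.605 ≈ 125.74 mb.
P_c = 1012 − 125.74 = 886.26 ≈ 886 mb.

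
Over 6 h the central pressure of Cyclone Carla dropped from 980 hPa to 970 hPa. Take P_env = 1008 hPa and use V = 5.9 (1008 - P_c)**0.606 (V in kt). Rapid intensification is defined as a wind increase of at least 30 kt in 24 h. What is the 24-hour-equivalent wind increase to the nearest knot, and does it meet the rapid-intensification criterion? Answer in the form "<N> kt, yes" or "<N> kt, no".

V₁: ΔP = 28, V ≈ 5.9 × 28^0.606 ≈ 44.45 kt.
V₂: ΔP = 38, V ≈ 5.9 × 38^0.606 ≈ 53.48 kt.
ΔV over 6 h = 9.03 kt → 24 h equivalent = 9.03 × 24/6 ≈ 36.12 kt.
36 kt ≥ 30 kt ⇒ rapid intensification.

36 kt, yes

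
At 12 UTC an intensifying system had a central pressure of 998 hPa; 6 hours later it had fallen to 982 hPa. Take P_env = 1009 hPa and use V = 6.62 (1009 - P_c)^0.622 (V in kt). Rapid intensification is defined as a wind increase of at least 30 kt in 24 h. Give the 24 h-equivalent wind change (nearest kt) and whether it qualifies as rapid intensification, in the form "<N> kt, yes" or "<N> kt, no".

88 kt, yes

V₁: ΔP = 11, V ≈ 6.62 × 11^0.622 ≈ 29.42 kt.
V₂: ΔP = 27, V ≈ 6.62 × 27^0.622 ≈ 51.42 kt.
ΔV over 6 h = 22.00 kt → 24 h equivalent = 22.00 × 24/6 ≈ 88.00 kt.
88 kt ≥ 30 kt ⇒ rapid intensification.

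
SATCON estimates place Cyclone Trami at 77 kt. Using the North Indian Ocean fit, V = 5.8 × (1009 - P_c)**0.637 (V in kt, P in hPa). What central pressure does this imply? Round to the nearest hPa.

ΔP = (V / 5.8)^(1/0.637) = (77/5.8)^1.570.
77/5.8 = 13.276; 13.276^1.570 ≈ 57.95 hPa.
P_c = 1009 − 57.95 = 951.05 ≈ 951 hPa.

951 hPa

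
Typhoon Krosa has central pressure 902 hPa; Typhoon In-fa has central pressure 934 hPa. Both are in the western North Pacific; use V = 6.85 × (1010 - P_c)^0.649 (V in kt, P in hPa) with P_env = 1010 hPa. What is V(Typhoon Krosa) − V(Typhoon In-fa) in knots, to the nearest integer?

Typhoon Krosa: ΔP = 108; V ≈ 6.85 × 108^0.649 ≈ 143.02 kt.
Typhoon In-fa: ΔP = 76; V ≈ 6.85 × 76^0.649 ≈ 113.85 kt.
Difference ≈ 143.02 − 113.85 = 29.17 → 29 kt.

29 kt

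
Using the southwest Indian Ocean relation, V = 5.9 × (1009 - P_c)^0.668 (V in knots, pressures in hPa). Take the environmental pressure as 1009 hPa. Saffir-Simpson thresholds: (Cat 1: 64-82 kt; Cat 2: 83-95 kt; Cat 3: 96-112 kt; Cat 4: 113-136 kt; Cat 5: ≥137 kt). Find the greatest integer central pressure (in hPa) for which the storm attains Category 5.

898 hPa

Category 5 begins at V = 137 kt.
Required ΔP = (137/5.9)^(1/0.668) = 23.220^1.497 ≈ 110.84 hPa.
P_c ≤ 1009 − 110.84 = 898.16, so the highest integer P_c is 898 hPa.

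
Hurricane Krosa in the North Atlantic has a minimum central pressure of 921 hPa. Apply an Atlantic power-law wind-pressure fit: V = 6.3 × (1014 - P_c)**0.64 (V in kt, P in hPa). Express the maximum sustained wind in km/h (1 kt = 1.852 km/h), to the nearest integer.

ΔP = 1014 − 921 = 93 hPa.
V ≈ 6.3 × 93^0.64 = 6.3 × 18.190 ≈ 114.596 kt.
114.596 × 1.852 ≈ 212.23 km/h → 212 km/h.

212 km/h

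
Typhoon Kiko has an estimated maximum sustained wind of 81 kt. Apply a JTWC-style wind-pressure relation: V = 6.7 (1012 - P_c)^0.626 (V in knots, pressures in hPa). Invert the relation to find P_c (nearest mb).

ΔP = (V / 6.7)^(1/0.626) = (81/6.7)^1.597.
81/6.7 = 12.090; 12.090^1.597 ≈ 53.59 mb.
P_c = 1012 − 53.59 = 958.41 ≈ 958 mb.

958 mb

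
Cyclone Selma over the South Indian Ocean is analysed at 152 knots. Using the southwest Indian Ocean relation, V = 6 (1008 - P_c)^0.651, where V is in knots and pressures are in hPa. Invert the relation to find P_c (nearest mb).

865 mb

ΔP = (V / 6)^(1/0.651) = (152/6)^1.536.
152/6 = 25.333; 25.333^1.536 ≈ 143.29 mb.
P_c = 1008 − 143.29 = 864.71 ≈ 865 mb.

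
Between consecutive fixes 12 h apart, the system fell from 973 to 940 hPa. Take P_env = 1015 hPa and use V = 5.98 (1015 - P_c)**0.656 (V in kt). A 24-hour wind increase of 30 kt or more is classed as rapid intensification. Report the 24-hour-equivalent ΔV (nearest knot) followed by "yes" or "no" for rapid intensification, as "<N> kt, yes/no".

V₁: ΔP = 42, V ≈ 5.98 × 42^0.656 ≈ 69.43 kt.
V₂: ΔP = 75, V ≈ 5.98 × 75^0.656 ≈ 101.56 kt.
ΔV over 12 h = 32.13 kt → 24 h equivalent = 32.13 × 24/12 ≈ 64.26 kt.
64 kt ≥ 30 kt ⇒ rapid intensification.

64 kt, yes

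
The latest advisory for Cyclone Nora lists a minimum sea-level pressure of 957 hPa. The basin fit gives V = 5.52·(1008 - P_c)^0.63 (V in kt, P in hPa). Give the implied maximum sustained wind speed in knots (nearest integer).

66 kt

ΔP = 1008 − 957 = 51 hPa.
51^0.63 ≈ 11.906.
V ≈ 5.52 × 11.906 ≈ 65.7 kt.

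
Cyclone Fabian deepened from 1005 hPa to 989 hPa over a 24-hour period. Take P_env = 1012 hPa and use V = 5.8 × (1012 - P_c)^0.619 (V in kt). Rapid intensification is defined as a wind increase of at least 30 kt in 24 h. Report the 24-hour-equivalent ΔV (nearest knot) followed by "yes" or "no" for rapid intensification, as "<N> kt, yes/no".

V₁: ΔP = 7, V ≈ 5.8 × 7^0.619 ≈ 19.34 kt.
V₂: ΔP = 23, V ≈ 5.8 × 23^0.619 ≈ 40.40 kt.
ΔV over 24 h = 21.06 kt → 24 h equivalent = 21.06 × 24/24 ≈ 21.06 kt.
21 kt < 30 kt ⇒ not rapid intensification.

21 kt, no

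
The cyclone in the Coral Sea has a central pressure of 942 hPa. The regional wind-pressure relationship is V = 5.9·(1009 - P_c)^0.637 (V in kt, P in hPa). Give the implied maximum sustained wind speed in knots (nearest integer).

ΔP = 1009 − 942 = 67 hPa.
67^0.637 ≈ 14.562.
V ≈ 5.9 × 14.562 ≈ 85.9 kt.

86 kt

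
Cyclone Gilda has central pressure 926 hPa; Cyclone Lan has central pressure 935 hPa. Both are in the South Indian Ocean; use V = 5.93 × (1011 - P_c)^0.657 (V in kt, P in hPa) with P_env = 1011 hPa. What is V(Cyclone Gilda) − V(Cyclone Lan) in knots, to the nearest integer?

8 kt

Cyclone Gilda: ΔP = 85; V ≈ 5.93 × 85^0.657 ≈ 109.82 kt.
Cyclone Lan: ΔP = 76; V ≈ 5.93 × 76^0.657 ≈ 102.04 kt.
Difference ≈ 109.82 − 102.04 = 7.78 → 8 kt.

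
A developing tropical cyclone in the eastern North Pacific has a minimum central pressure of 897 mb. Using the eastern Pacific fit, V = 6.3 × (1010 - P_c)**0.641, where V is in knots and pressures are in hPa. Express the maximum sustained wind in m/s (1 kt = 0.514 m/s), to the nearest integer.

67 m/s

ΔP = 1010 − 897 = 113 mb.
V ≈ 6.3 × 113^0.641 = 6.3 × 20.703 ≈ 130.426 kt.
130.426 × 0.514 ≈ 67.04 m/s → 67 m/s.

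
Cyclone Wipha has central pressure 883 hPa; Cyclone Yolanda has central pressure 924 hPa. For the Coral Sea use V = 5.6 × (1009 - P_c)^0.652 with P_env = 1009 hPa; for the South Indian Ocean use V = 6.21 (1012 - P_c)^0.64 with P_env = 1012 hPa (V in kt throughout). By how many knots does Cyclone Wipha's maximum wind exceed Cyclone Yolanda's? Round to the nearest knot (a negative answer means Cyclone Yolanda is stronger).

22 kt

Cyclone Wipha: ΔP = 126; V ≈ 5.6 × 126^0.652 ≈ 131.11 kt.
Cyclone Yolanda: ΔP = 88; V ≈ 6.21 × 88^0.64 ≈ 109.03 kt.
Difference ≈ 131.11 − 109.03 = 22.08 → 22 kt.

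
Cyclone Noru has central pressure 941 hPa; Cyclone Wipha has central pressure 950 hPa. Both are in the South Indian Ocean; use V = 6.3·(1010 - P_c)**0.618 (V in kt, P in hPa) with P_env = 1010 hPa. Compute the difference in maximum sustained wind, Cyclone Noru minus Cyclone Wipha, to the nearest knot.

Cyclone Noru: ΔP = 69; V ≈ 6.3 × 69^0.618 ≈ 86.25 kt.
Cyclone Wipha: ΔP = 60; V ≈ 6.3 × 60^0.618 ≈ 79.11 kt.
Difference ≈ 86.25 − 79.11 = 7.14 → 7 kt.

7 kt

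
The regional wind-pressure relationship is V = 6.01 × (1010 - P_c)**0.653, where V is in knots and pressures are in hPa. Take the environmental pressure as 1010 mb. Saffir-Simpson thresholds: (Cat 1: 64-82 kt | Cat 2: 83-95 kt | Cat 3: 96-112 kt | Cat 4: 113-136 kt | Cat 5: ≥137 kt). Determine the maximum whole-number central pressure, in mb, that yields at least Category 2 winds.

Category 2 begins at V = 83 kt.
Required ΔP = (83/6.01)^(1/0.653) = 13.810^1.531 ≈ 55.73 mb.
P_c ≤ 1010 − 55.73 = 954.27, so the highest integer P_c is 954 mb.

954 mb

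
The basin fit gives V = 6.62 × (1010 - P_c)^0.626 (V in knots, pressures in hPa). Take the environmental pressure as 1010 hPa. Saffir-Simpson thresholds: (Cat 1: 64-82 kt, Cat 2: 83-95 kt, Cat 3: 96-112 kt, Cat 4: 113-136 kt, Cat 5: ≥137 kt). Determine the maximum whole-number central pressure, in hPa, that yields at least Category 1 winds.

Category 1 begins at V = 64 kt.
Required ΔP = (64/6.62)^(1/0.626) = 9.668^1.597 ≈ 37.50 hPa.
P_c ≤ 1010 − 37.50 = 972.50, so the highest integer P_c is 972 hPa.

972 hPa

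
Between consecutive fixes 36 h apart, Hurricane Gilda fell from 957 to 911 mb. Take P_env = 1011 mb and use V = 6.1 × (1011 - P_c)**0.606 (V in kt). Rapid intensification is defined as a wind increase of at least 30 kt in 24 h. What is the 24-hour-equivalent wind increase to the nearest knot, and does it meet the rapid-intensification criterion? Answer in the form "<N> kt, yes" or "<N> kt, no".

21 kt, no

V₁: ΔP = 54, V ≈ 6.1 × 54^0.606 ≈ 68.42 kt.
V₂: ΔP = 100, V ≈ 6.1 × 100^0.606 ≈ 99.39 kt.
ΔV over 36 h = 30.97 kt → 24 h equivalent = 30.97 × 24/36 ≈ 20.65 kt.
21 kt < 30 kt ⇒ not rapid intensification.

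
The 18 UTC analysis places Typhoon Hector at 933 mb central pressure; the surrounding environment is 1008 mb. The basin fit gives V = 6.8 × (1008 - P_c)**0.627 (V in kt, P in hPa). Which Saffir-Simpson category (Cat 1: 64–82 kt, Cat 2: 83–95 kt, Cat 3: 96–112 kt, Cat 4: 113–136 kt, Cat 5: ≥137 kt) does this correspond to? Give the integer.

ΔP = 1008 − 933 = 75 mb.
V ≈ 6.8 × 75^0.627 = 6.8 × 14.99 ≈ 102 kt.
102 kt falls in the Category 3 band.

3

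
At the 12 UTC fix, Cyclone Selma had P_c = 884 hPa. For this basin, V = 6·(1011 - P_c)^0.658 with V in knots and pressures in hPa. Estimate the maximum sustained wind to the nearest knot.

145 kt

ΔP = 1011 − 884 = 127 hPa.
127^0.658 ≈ 24.227.
V ≈ 6 × 24.227 ≈ 145.4 kt.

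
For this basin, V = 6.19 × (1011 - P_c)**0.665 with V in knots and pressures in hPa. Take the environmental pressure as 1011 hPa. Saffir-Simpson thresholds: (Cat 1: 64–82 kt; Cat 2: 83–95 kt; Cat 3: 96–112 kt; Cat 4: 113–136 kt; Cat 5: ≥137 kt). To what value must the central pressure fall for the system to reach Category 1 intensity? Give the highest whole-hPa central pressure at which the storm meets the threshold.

977 hPa

Category 1 begins at V = 64 kt.
Required ΔP = (64/6.19)^(1/0.665) = 10.339^1.504 ≈ 33.54 hPa.
P_c ≤ 1011 − 33.54 = 977.46, so the highest integer P_c is 977 hPa.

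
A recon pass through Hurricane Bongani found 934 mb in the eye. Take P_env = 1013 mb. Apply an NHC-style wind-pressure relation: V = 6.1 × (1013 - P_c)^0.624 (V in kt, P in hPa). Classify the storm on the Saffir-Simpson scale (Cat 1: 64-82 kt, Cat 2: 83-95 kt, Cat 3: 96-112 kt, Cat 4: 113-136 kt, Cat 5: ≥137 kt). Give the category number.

2

ΔP = 1013 − 934 = 79 mb.
V ≈ 6.1 × 79^0.624 = 6.1 × 15.28 ≈ 93 kt.
93 kt falls in the Category 2 band.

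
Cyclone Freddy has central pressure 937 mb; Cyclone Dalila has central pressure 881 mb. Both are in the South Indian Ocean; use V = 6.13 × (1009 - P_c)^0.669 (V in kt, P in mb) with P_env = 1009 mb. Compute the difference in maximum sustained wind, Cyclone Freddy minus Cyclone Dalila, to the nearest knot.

Cyclone Freddy: ΔP = 72; V ≈ 6.13 × 72^0.669 ≈ 107.16 kt.
Cyclone Dalila: ΔP = 128; V ≈ 6.13 × 128^0.669 ≈ 157.46 kt.
Difference ≈ 107.16 − 157.46 = -50.30 → -50 kt.

-50 kt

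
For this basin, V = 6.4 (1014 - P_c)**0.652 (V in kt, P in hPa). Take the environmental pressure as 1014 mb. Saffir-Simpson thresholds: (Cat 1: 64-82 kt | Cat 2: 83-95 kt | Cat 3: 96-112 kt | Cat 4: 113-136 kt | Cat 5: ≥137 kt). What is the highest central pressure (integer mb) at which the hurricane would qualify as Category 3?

950 mb

Category 3 begins at V = 96 kt.
Required ΔP = (96/6.4)^(1/0.652) = 15.000^1.534 ≈ 63.65 mb.
P_c ≤ 1014 − 63.65 = 950.35, so the highest integer P_c is 950 mb.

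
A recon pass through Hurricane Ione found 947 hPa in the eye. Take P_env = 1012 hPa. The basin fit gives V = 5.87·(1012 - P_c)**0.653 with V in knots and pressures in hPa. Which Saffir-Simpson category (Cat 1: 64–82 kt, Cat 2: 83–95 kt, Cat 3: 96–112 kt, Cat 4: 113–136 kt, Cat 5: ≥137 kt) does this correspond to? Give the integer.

ΔP = 1012 − 947 = 65 hPa.
V ≈ 5.87 × 65^0.653 = 5.87 × 15.27 ≈ 90 kt.
90 kt falls in the Category 2 band.

2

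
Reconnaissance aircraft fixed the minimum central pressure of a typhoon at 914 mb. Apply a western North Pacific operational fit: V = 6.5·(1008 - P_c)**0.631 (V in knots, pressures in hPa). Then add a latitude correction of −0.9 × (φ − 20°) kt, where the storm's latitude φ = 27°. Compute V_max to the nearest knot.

ΔP = 1008 − 914 = 94 mb.
94^0.631 ≈ 17.581.
V ≈ 6.5 × 17.581 ≈ 114.3 kt.
Latitude correction: −0.9 × (27 − 20) = -6.3 kt.
Corrected V ≈ 108 kt → 108 kt.

108 kt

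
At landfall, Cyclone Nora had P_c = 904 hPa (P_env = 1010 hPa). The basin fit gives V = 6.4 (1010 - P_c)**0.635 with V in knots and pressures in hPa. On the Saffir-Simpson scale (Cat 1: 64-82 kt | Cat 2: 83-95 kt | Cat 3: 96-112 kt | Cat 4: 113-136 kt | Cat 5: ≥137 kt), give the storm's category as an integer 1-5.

4

ΔP = 1010 − 904 = 106 hPa.
V ≈ 6.4 × 106^0.635 = 6.4 × 19.32 ≈ 124 kt.
124 kt falls in the Category 4 band.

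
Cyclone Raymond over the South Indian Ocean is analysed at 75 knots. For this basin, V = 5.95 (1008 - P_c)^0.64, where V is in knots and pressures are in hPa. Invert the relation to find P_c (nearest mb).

956 mb

ΔP = (V / 5.95)^(1/0.64) = (75/5.95)^1.562.
75/5.95 = 12.605; 12.605^1.562 ≈ 52.43 mb.
P_c = 1008 − 52.43 = 955.57 ≈ 956 mb.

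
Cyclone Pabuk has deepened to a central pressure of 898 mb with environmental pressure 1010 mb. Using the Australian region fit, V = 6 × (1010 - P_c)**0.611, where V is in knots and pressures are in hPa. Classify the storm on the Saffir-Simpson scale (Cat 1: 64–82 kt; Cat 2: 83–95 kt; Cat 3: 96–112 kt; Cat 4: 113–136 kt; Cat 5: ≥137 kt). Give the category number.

ΔP = 1010 − 898 = 112 mb.
V ≈ 6 × 112^0.611 = 6 × 17.87 ≈ 107 kt.
107 kt falls in the Category 3 band.

3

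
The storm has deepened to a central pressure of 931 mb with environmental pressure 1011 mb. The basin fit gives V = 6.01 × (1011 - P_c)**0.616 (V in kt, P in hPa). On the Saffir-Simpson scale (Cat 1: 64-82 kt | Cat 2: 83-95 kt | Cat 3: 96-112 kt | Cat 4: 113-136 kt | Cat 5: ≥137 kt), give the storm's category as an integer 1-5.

ΔP = 1011 − 931 = 80 mb.
V ≈ 6.01 × 80^0.616 = 6.01 × 14.87 ≈ 89 kt.
89 kt falls in the Category 2 band.

2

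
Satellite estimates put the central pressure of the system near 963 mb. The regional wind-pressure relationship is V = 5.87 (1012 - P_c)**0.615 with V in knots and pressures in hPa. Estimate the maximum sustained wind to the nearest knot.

ΔP = 1012 − 963 = 49 mb.
49^0.615 ≈ 10.951.
V ≈ 5.87 × 10.951 ≈ 64.3 kt.

64 kt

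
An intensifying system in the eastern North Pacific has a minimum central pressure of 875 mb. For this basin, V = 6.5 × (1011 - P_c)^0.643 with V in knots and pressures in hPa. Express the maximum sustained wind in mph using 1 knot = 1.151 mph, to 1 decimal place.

ΔP = 1011 − 875 = 136 mb.
V ≈ 6.5 × 136^0.643 = 6.5 × 23.543 ≈ 153.031 kt.
153.031 × 1.151 ≈ 176.14 mph → 176.1 mph.

176.1 mph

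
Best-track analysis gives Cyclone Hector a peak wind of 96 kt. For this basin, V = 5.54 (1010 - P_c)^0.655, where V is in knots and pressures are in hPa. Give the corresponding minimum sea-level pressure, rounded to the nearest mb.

ΔP = (V / 5.54)^(1/0.655) = (96/5.54)^1.527.
96/5.54 = 17.329; 17.329^1.527 ≈ 77.85 mb.
P_c = 1010 − 77.85 = 932.15 ≈ 932 mb.

932 mb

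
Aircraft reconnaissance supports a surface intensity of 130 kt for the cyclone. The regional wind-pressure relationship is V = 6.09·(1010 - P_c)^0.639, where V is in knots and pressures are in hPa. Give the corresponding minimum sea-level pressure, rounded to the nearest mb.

ΔP = (V / 6.09)^(1/0.639) = (130/6.09)^1.565.
130/6.09 = 21.346; 21.346^1.565 ≈ 120.32 mb.
P_c = 1010 − 120.32 = 889.68 ≈ 890 mb.

890 mb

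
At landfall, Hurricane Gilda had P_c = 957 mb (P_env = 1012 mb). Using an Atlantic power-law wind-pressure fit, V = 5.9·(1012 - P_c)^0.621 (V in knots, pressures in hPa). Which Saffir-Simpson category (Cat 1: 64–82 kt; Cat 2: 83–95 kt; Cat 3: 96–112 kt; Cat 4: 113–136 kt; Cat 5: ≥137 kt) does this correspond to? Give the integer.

1

ΔP = 1012 − 957 = 55 mb.
V ≈ 5.9 × 55^0.621 = 5.9 × 12.04 ≈ 71 kt.
71 kt falls in the Category 1 band.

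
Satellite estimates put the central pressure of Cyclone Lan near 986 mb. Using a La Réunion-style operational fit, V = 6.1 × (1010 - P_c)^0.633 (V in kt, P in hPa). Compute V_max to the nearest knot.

ΔP = 1010 − 986 = 24 mb.
24^0.633 ≈ 7.476.
V ≈ 6.1 × 7.476 ≈ 45.6 kt.

46 kt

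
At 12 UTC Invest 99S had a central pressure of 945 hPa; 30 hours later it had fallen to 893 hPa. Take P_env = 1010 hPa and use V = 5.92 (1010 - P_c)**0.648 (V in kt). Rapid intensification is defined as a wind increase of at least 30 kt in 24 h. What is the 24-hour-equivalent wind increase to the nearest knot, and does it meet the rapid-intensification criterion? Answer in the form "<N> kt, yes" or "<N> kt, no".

33 kt, yes

V₁: ΔP = 65, V ≈ 5.92 × 65^0.648 ≈ 88.53 kt.
V₂: ΔP = 117, V ≈ 5.92 × 117^0.648 ≈ 129.57 kt.
ΔV over 30 h = 41.04 kt → 24 h equivalent = 41.04 × 24/30 ≈ 32.83 kt.
33 kt ≥ 30 kt ⇒ rapid intensification.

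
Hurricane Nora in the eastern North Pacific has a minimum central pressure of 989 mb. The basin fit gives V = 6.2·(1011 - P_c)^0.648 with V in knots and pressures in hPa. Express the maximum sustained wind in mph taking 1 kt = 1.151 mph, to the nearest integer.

ΔP = 1011 − 989 = 22 mb.
V ≈ 6.2 × 22^0.648 = 6.2 × 7.411 ≈ 45.950 kt.
45.950 × 1.151 ≈ 52.89 mph → 53 mph.

53 mph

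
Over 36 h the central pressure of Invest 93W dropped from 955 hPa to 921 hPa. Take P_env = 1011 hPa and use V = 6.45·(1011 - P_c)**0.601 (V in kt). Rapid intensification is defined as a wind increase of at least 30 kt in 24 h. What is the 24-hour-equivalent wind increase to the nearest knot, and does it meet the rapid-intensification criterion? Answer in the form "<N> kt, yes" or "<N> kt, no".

16 kt, no

V₁: ΔP = 56, V ≈ 6.45 × 56^0.601 ≈ 72.48 kt.
V₂: ΔP = 90, V ≈ 6.45 × 90^0.601 ≈ 96.40 kt.
ΔV over 36 h = 23.92 kt → 24 h equivalent = 23.92 × 24/36 ≈ 15.95 kt.
16 kt < 30 kt ⇒ not rapid intensification.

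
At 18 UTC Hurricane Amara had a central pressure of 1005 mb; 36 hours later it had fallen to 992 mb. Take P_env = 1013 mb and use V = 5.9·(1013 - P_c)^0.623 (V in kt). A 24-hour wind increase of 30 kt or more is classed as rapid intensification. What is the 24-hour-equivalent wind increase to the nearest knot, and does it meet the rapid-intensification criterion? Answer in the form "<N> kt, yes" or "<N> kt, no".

V₁: ΔP = 8, V ≈ 5.9 × 8^0.623 ≈ 21.55 kt.
V₂: ΔP = 21, V ≈ 5.9 × 21^0.623 ≈ 39.32 kt.
ΔV over 36 h = 17.77 kt → 24 h equivalent = 17.77 × 24/36 ≈ 11.85 kt.
12 kt < 30 kt ⇒ not rapid intensification.

12 kt, no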